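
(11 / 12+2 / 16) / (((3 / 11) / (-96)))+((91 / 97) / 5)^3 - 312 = -232273017787 / 342252375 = -678.66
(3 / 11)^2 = 9 / 121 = 0.07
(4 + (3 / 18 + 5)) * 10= 91.67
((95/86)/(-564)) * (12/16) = -95/64672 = -0.00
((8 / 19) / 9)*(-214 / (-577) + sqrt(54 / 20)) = 1712 / 98667 + 4*sqrt(30) / 285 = 0.09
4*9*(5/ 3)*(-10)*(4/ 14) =-1200/ 7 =-171.43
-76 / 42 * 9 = -114 / 7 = -16.29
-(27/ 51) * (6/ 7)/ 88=-27/ 5236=-0.01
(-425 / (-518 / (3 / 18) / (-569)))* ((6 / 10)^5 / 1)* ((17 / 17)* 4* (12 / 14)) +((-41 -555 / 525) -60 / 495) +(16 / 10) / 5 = -468178514 / 7478625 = -62.60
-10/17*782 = -460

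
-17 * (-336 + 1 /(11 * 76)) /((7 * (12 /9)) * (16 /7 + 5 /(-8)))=4775215 /12958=368.51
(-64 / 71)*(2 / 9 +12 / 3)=-2432 / 639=-3.81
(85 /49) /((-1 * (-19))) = 0.09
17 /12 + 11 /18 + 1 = 109 /36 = 3.03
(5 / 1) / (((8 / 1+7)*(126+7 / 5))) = 5 / 1911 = 0.00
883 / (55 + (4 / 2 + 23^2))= 883 / 586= 1.51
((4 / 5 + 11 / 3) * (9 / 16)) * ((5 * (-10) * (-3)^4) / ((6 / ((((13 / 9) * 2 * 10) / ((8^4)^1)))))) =-195975 / 16384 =-11.96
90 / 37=2.43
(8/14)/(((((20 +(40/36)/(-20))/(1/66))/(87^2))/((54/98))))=2452356/1354507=1.81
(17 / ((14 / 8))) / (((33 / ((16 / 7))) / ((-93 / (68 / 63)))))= -4464 / 77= -57.97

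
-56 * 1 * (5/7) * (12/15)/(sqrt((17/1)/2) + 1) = 64/15 - 32 * sqrt(34)/15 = -8.17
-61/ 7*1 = -61/ 7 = -8.71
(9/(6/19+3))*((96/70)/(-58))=-456/7105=-0.06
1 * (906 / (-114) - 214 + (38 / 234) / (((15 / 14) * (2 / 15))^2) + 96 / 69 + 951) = 37753715 / 51129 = 738.40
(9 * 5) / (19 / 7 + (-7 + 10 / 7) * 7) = -315 / 254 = -1.24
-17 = -17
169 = 169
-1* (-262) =262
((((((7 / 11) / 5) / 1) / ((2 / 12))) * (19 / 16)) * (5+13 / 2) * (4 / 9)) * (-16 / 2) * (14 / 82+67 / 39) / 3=-3695272 / 158301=-23.34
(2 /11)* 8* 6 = 96 /11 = 8.73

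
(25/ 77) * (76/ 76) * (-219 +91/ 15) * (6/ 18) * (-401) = 6403970/ 693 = 9240.94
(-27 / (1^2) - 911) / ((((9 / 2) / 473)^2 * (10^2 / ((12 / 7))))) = -119918744 / 675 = -177657.40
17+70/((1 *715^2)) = 1738179/102245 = 17.00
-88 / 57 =-1.54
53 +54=107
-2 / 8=-1 / 4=-0.25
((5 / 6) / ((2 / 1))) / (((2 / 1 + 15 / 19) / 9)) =285 / 212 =1.34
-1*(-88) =88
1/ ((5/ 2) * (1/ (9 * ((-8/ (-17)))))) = 144/ 85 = 1.69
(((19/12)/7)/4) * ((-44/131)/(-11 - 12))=209/253092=0.00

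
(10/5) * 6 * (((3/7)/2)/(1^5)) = 18/7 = 2.57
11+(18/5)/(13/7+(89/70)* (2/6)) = 6025/479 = 12.58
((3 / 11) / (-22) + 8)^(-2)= 58564 / 3736489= 0.02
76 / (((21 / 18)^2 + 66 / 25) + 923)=68400 / 834301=0.08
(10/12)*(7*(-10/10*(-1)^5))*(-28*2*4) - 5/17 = -66655/51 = -1306.96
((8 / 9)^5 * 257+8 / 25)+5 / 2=429394709 / 2952450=145.44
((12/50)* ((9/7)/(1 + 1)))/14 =27/2450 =0.01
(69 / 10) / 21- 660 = -46177 / 70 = -659.67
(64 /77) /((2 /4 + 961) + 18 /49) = 896 /1036893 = 0.00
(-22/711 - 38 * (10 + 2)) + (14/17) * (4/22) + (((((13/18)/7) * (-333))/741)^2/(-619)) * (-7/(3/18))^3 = -13536785774896/29710438263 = -455.62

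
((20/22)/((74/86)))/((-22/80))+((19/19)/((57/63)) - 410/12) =-18834613/510378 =-36.90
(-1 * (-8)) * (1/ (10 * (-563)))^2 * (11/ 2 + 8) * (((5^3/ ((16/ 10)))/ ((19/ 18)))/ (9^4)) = 25/ 650420388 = 0.00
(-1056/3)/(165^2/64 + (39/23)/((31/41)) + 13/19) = -305186816/371354675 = -0.82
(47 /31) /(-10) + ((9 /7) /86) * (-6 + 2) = -19727 /93310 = -0.21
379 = 379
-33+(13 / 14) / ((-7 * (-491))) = -1587881 / 48118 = -33.00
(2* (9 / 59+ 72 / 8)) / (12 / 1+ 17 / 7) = 7560 / 5959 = 1.27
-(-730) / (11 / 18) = 13140 / 11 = 1194.55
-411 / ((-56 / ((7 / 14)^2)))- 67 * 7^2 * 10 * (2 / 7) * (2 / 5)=-840037 / 224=-3750.17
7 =7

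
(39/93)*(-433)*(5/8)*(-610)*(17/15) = 78457.97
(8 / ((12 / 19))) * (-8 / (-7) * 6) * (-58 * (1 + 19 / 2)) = -52896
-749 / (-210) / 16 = 107 / 480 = 0.22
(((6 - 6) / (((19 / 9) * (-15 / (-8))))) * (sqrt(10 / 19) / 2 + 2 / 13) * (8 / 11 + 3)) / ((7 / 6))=0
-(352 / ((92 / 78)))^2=-47114496 / 529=-89063.32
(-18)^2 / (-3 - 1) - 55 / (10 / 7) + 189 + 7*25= 489 / 2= 244.50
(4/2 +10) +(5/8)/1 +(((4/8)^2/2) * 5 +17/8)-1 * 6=75/8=9.38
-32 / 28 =-8 / 7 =-1.14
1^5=1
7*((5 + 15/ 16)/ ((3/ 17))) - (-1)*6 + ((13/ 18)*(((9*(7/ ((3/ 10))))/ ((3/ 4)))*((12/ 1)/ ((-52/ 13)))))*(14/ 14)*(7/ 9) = -99503/ 432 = -230.33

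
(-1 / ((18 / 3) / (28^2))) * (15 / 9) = -1960 / 9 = -217.78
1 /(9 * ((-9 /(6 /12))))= -1 /162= -0.01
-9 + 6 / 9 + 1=-22 / 3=-7.33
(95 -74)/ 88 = 21/ 88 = 0.24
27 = 27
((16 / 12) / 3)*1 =4 / 9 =0.44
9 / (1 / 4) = 36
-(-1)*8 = 8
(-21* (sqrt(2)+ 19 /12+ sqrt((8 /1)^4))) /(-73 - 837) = 3* sqrt(2) /130+ 787 /520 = 1.55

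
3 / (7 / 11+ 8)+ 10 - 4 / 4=888 / 95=9.35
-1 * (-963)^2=-927369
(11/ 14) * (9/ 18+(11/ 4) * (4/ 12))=187/ 168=1.11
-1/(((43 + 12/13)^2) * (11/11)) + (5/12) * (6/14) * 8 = 3259227/2282287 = 1.43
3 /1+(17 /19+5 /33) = 2537 /627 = 4.05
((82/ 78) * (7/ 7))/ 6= 41/ 234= 0.18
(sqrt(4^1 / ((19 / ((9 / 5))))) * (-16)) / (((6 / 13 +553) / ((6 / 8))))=-936 * sqrt(95) / 683525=-0.01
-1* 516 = -516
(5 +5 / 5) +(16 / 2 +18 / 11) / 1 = 172 / 11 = 15.64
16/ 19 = 0.84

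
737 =737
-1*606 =-606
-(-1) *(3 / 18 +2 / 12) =1 / 3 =0.33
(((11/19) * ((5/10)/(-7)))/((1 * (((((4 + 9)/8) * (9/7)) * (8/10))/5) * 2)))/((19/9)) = -275/9386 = -0.03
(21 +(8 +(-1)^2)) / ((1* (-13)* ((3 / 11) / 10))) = -1100 / 13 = -84.62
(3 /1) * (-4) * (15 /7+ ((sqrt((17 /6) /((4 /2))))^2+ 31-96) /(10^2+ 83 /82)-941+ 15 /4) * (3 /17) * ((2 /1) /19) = 1302118658 /6242621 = 208.59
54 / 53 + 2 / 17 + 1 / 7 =8069 / 6307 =1.28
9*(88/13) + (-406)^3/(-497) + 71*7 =124801307/923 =135212.68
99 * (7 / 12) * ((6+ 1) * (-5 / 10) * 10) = -8085 / 4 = -2021.25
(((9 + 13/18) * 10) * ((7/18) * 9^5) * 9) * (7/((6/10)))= 468838125/2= 234419062.50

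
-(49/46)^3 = -117649/97336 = -1.21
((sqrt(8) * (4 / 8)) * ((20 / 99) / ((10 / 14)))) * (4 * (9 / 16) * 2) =1.80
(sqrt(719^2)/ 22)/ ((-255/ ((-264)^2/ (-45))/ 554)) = 140210752/ 1275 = 109969.22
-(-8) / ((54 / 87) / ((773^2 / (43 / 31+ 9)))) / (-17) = -1074357142 / 24633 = -43614.55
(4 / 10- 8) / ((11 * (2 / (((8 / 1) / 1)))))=-152 / 55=-2.76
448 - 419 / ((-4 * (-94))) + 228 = 253757 / 376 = 674.89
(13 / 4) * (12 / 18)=13 / 6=2.17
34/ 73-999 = -72893/ 73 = -998.53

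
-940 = -940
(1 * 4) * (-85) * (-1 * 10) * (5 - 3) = 6800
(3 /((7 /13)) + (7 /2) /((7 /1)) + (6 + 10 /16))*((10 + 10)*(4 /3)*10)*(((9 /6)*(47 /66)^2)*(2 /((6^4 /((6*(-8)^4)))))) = 2233740800 /22869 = 97675.49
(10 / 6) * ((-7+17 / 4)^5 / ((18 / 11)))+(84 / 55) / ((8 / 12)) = -480211979 / 3041280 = -157.90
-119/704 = -0.17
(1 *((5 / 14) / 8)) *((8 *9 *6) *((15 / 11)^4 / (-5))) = -1366875 / 102487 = -13.34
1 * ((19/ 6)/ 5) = 19/ 30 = 0.63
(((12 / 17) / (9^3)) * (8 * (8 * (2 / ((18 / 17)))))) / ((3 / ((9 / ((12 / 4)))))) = 256 / 2187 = 0.12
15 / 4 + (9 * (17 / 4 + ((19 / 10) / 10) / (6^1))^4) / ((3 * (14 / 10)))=6254806465303 / 8640000000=723.94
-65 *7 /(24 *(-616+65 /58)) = 13195 /427956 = 0.03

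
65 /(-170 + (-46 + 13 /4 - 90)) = -260 /1211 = -0.21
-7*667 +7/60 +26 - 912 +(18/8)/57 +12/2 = -3162841/570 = -5548.84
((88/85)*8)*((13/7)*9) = 82368/595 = 138.43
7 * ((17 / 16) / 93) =0.08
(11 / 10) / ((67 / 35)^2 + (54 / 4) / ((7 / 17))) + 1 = 91998 / 89303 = 1.03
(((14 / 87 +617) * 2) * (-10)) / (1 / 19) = -20403340 / 87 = -234521.15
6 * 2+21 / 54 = 223 / 18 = 12.39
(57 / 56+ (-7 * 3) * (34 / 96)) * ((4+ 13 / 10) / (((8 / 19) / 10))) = -724033 / 896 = -808.07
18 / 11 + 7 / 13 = 311 / 143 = 2.17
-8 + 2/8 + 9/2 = -13/4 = -3.25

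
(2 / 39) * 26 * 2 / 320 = 1 / 120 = 0.01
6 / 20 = 3 / 10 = 0.30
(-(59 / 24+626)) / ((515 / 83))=-1251889 / 12360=-101.29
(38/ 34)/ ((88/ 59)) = 1121/ 1496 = 0.75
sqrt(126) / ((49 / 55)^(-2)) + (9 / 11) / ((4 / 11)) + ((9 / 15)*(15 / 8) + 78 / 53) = 2055 / 424 + 7203*sqrt(14) / 3025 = 13.76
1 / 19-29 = -550 / 19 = -28.95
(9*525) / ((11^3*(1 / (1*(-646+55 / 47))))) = -143200575 / 62557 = -2289.12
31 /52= 0.60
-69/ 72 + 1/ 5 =-91/ 120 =-0.76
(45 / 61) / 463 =45 / 28243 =0.00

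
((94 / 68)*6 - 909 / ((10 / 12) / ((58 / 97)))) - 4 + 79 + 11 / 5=-934549 / 1649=-566.74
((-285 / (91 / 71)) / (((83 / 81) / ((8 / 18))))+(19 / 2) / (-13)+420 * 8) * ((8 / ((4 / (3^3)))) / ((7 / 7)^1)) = 1330781427 / 7553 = 176192.43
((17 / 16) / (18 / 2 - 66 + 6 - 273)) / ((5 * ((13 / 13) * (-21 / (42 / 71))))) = 17 / 920160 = 0.00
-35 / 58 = -0.60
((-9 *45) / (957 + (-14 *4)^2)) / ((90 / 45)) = -405 / 8186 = -0.05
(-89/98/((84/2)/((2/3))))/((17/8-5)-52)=356/1355193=0.00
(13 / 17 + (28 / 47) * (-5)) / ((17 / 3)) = -5307 / 13583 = -0.39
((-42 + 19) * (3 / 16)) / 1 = -69 / 16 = -4.31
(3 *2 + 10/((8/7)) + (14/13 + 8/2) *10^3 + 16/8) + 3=265027/52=5096.67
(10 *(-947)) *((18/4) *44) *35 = -65627100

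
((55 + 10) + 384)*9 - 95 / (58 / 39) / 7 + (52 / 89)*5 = 145793309 / 36134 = 4034.80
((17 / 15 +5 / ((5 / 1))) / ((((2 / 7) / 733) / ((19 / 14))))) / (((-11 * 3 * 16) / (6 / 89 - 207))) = 85497853 / 29370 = 2911.06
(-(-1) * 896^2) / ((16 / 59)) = 2960384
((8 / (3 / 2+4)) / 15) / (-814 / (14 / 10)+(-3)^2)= -112 / 661155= -0.00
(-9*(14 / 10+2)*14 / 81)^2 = 56644 / 2025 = 27.97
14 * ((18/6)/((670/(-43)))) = -903/335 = -2.70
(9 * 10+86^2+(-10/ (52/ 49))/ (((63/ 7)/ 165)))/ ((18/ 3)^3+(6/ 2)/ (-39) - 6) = 570433/ 16374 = 34.84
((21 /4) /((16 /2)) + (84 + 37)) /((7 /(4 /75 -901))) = -37579129 /2400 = -15657.97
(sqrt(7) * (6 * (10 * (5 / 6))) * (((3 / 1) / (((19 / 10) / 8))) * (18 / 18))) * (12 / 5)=28800 * sqrt(7) / 19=4010.40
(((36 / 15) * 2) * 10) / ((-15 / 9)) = -144 / 5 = -28.80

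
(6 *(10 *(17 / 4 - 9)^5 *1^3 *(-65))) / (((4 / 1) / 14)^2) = 118295629725 / 1024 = 115523075.90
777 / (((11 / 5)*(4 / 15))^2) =4370625 / 1936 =2257.55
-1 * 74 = -74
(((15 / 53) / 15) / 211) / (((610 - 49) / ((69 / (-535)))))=-23 / 1118803235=-0.00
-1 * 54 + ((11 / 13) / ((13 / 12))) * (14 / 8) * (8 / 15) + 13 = -34029 / 845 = -40.27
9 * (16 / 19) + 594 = 11430 / 19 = 601.58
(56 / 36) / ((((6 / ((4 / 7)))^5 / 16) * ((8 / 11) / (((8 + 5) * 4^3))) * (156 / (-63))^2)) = 0.04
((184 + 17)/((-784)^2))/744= 67/152434688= 0.00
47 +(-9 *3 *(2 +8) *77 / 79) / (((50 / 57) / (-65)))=1544252 / 79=19547.49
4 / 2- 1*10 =-8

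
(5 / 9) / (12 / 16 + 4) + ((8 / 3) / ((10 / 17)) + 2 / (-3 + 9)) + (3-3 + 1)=5116 / 855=5.98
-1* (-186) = 186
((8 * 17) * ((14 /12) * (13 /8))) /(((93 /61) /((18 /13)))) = 7259 /31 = 234.16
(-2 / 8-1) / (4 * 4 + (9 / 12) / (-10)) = -50 / 637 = -0.08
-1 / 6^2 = -1 / 36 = -0.03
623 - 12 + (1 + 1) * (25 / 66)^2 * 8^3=825379 / 1089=757.92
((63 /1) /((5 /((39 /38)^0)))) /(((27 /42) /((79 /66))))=3871 /165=23.46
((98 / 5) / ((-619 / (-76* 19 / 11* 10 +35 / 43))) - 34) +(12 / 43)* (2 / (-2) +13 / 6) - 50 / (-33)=749092 / 79851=9.38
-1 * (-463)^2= -214369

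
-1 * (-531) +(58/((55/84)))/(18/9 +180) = 380013/715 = 531.49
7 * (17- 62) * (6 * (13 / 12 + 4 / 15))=-5103 / 2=-2551.50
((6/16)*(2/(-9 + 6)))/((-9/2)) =1/18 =0.06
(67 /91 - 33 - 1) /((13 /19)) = -57513 /1183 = -48.62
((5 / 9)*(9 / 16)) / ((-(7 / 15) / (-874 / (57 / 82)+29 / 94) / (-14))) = -8862025 / 752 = -11784.61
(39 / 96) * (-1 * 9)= -117 / 32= -3.66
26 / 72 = 13 / 36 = 0.36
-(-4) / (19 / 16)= 64 / 19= 3.37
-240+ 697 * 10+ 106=6836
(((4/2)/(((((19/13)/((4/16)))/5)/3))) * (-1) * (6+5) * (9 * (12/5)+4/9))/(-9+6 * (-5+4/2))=70928/1539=46.09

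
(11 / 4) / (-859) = -11 / 3436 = -0.00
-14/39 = -0.36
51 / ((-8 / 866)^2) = 9561939 / 16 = 597621.19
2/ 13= 0.15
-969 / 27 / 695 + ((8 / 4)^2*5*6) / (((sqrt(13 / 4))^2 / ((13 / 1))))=3002077 / 6255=479.95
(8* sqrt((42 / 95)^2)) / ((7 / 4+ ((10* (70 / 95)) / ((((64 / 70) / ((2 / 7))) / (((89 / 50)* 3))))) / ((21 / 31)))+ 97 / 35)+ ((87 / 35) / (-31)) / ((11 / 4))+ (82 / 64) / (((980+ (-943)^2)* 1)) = 5201661315658109 / 41010008846341920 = 0.13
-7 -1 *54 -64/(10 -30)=-289/5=-57.80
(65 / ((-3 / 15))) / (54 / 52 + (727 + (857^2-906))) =-8450 / 19091047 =-0.00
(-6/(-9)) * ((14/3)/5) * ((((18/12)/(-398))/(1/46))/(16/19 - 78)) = 3059/2188005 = 0.00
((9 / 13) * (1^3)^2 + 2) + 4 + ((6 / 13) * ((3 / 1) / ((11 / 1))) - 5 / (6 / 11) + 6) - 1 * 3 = 43 / 66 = 0.65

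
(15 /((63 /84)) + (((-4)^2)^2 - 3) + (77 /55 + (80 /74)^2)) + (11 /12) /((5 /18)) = 3817713 /13690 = 278.87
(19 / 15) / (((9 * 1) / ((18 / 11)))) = 38 / 165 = 0.23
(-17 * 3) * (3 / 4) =-153 / 4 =-38.25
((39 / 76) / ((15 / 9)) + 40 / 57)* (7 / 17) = 8057 / 19380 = 0.42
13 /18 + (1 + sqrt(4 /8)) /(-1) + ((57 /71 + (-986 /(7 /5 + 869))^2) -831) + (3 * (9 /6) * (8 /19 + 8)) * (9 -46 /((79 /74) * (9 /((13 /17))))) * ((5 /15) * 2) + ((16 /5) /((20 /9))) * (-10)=-946655425228289 /1335735336960 -sqrt(2) /2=-709.42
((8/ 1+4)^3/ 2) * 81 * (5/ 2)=174960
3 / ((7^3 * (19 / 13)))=39 / 6517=0.01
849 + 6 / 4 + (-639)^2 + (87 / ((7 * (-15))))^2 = 1002471857 / 2450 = 409172.19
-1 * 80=-80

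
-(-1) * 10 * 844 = 8440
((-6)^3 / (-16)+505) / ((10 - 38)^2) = 1037 / 1568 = 0.66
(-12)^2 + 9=153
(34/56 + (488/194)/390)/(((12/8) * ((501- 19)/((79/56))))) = 25672709/21443254560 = 0.00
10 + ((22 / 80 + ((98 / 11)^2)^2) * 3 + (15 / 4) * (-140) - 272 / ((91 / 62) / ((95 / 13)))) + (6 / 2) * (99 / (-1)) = 11593704396719 / 692812120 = 16734.27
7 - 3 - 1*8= -4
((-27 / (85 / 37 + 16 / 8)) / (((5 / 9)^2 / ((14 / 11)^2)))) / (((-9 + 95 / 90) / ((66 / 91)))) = 81566352 / 27094925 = 3.01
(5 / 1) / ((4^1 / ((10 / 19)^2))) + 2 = 2.35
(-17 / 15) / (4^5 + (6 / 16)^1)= -136 / 122925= -0.00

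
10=10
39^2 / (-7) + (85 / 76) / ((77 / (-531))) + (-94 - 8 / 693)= -16801619 / 52668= -319.01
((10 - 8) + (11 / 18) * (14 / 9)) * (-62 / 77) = -14818 / 6237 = -2.38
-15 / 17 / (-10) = 3 / 34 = 0.09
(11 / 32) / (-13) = -11 / 416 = -0.03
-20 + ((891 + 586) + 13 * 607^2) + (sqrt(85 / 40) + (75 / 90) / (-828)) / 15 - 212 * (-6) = sqrt(34) / 60 + 71428403663 / 14904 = 4792566.10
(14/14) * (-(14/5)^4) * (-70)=537824/125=4302.59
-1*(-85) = 85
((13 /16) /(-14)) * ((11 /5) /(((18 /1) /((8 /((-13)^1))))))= 11 /2520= 0.00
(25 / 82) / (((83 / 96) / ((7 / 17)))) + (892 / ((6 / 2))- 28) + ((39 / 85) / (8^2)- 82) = 10412385991 / 55536960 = 187.49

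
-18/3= -6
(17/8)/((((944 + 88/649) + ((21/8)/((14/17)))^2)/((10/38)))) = 160480/273859977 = 0.00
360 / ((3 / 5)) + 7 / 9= 5407 / 9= 600.78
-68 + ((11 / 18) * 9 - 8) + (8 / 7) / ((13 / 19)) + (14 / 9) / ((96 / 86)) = -1325525 / 19656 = -67.44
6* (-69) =-414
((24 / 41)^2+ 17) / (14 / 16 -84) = -233224 / 1117865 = -0.21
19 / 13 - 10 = -111 / 13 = -8.54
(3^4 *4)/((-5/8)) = -2592/5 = -518.40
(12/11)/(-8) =-3/22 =-0.14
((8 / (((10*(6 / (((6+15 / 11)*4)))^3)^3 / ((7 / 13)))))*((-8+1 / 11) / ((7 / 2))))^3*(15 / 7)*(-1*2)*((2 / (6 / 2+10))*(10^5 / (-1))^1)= -120395563692522582202969593405753121944654571667554566144 / 436075830926456594497188244760771565875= -276088595501242254.67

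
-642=-642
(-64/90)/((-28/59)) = 472/315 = 1.50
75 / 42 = 25 / 14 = 1.79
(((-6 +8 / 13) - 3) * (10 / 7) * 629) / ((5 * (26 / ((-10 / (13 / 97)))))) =4324.35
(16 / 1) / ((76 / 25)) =100 / 19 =5.26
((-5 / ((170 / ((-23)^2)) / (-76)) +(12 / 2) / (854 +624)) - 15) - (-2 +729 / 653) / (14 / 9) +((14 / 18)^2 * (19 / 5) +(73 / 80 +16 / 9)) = 436505124050497 / 372117065040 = 1173.03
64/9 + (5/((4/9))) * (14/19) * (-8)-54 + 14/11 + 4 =-203020/1881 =-107.93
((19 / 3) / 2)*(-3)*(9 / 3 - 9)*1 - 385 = -328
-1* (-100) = 100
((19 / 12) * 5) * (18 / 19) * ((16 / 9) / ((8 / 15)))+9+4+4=42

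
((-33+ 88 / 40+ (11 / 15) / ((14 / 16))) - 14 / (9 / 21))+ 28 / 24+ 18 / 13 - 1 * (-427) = 1001699 / 2730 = 366.92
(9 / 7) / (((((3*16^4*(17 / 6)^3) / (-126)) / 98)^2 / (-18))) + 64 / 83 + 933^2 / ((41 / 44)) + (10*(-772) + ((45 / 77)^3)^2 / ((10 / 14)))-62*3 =4750869641051947773668189694259037 / 5128988169551891854134345728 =926278.14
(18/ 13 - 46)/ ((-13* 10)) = 58/ 169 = 0.34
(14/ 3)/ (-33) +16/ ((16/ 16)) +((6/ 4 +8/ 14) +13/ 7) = 27425/ 1386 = 19.79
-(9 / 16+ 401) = -6425 / 16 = -401.56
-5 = -5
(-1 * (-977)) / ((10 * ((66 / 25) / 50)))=122125 / 66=1850.38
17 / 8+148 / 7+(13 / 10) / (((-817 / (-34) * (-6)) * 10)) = 79838231 / 3431400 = 23.27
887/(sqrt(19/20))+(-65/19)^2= 4225/361+1774* sqrt(95)/19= 921.75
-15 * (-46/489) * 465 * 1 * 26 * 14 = 38929800/163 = 238833.13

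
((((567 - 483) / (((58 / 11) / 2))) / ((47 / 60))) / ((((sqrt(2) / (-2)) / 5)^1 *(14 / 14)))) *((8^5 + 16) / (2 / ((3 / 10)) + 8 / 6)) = -1135965600 *sqrt(2) / 1363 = -1178648.54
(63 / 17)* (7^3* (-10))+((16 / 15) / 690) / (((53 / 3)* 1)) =-19756028114 / 1554225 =-12711.18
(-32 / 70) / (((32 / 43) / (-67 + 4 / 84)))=30229 / 735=41.13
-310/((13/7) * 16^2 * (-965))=217/321152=0.00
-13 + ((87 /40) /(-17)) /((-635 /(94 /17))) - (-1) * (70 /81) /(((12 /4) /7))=-9795037073 /891882900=-10.98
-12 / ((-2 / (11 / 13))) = 66 / 13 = 5.08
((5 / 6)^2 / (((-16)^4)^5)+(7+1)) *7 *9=2437194452343092416207650991 / 4835703278458516698824704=504.00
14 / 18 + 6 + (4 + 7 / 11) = 1130 / 99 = 11.41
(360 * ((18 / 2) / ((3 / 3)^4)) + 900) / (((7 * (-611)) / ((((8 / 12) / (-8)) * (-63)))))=-3105 / 611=-5.08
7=7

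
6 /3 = 2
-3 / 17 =-0.18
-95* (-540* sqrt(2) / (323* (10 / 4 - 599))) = -5400* sqrt(2) / 20281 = -0.38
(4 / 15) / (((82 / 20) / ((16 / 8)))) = 16 / 123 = 0.13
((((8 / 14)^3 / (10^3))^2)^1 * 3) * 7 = 192 / 262609375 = 0.00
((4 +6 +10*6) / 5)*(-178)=-2492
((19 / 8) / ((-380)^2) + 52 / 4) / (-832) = -790401 / 50585600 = -0.02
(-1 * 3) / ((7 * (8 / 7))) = -0.38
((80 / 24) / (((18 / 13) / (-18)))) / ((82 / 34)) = -2210 / 123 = -17.97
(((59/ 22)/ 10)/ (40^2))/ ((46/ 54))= 1593/ 8096000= 0.00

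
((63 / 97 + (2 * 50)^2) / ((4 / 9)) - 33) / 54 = 2905921 / 6984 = 416.08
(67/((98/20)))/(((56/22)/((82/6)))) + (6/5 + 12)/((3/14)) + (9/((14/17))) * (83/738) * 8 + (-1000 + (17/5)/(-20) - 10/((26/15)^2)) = -612213910837/712994100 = -858.65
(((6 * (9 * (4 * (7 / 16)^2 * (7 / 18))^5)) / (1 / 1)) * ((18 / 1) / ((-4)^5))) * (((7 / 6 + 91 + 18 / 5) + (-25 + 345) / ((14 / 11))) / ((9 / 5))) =-0.43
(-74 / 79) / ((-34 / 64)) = 2368 / 1343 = 1.76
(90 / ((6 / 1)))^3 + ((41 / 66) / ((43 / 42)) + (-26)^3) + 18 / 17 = -114176848 / 8041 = -14199.33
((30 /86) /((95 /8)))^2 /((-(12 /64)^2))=-16384 /667489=-0.02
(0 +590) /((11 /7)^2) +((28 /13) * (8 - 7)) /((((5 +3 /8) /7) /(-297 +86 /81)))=-3238953998 /5478759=-591.18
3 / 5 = 0.60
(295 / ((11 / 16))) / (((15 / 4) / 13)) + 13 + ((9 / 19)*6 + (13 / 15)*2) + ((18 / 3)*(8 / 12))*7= 4806239 / 3135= 1533.09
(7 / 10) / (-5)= -7 / 50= -0.14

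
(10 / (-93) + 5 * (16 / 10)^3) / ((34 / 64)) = 1515712 / 39525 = 38.35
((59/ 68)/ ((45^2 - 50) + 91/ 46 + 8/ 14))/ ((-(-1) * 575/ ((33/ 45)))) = 0.00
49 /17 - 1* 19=-274 /17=-16.12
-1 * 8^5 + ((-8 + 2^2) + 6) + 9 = -32757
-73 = -73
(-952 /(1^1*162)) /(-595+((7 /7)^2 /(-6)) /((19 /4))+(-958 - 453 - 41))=9044 /3150387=0.00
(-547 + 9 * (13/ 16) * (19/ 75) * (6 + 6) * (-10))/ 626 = -7693/ 6260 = -1.23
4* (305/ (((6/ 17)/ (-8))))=-27653.33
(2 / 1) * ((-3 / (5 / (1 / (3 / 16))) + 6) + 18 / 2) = 118 / 5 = 23.60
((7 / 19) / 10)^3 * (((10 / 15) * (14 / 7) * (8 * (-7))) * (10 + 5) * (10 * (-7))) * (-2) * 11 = -2958032 / 34295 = -86.25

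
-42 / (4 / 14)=-147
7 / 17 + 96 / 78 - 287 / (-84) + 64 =183145 / 2652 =69.06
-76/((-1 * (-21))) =-76/21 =-3.62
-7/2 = -3.50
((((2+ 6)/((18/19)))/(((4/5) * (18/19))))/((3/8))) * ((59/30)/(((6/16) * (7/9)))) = 340784/1701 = 200.34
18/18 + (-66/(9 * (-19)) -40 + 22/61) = -133007/3477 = -38.25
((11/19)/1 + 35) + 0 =676/19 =35.58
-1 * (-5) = 5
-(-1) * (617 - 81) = 536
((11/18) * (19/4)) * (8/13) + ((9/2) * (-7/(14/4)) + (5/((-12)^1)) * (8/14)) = -7.45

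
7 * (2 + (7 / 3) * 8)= 434 / 3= 144.67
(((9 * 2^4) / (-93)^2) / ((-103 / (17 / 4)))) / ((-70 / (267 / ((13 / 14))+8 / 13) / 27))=3438828 / 45037265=0.08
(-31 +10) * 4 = -84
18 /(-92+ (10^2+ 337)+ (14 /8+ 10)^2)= 288 /7729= 0.04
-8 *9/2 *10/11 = -360/11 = -32.73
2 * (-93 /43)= -4.33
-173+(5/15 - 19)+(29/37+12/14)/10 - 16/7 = -43021/222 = -193.79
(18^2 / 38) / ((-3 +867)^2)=1 / 87552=0.00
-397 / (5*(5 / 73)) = -28981 / 25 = -1159.24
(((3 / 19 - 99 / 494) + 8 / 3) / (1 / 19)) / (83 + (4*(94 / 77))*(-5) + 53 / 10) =1497265 / 1918449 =0.78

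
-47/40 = -1.18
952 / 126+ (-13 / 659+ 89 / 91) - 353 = -185926409 / 539721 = -344.49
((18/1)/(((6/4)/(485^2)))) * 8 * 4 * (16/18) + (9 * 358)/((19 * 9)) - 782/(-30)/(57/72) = 22882702754/285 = 80290185.10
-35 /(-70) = 1 /2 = 0.50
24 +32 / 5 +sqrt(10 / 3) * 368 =152 / 5 +368 * sqrt(30) / 3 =702.27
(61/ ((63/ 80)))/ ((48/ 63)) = 305/ 3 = 101.67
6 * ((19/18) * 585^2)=2167425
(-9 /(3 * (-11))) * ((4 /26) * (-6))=-36 /143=-0.25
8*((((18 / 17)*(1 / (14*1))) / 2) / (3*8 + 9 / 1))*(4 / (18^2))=4 / 35343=0.00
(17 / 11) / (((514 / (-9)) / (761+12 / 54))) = -116467 / 5654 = -20.60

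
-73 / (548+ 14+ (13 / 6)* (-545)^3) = 438 / 2104418753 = 0.00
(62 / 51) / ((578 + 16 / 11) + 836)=341 / 397035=0.00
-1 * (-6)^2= -36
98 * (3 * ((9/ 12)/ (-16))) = -441/ 32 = -13.78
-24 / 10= -12 / 5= -2.40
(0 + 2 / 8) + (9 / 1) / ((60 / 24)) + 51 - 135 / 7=4979 / 140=35.56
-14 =-14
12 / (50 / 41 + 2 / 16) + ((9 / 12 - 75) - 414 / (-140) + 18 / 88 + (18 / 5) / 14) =-100102 / 1617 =-61.91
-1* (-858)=858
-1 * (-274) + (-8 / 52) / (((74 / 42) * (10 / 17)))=658613 / 2405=273.85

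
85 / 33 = 2.58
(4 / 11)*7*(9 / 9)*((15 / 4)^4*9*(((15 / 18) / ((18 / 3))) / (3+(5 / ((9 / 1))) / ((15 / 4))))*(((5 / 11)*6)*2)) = 143521875 / 131648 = 1090.19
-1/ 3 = -0.33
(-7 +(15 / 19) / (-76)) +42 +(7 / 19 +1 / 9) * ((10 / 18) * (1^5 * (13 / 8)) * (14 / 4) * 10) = 2932375 / 58482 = 50.14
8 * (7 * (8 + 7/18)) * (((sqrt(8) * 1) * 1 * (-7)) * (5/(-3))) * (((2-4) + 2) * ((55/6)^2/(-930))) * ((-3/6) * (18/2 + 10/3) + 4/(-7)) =0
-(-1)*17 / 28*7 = 17 / 4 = 4.25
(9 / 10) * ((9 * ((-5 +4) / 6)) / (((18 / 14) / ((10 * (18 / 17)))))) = -189 / 17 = -11.12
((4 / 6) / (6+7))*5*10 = 100 / 39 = 2.56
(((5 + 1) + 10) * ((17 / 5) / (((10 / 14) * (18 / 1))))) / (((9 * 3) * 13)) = 952 / 78975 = 0.01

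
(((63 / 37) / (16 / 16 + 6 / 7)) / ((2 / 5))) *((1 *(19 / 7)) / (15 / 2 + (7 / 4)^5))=3064320 / 11778247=0.26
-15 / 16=-0.94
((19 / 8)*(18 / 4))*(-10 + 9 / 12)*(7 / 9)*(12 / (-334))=14763 / 5344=2.76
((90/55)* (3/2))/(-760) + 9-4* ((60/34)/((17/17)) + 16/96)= 542023/426360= 1.27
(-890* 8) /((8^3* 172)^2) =-445 /484704256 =-0.00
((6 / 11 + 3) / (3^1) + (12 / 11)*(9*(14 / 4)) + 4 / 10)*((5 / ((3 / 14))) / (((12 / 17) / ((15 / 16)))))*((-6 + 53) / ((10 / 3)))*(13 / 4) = 143745693 / 2816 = 51046.06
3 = 3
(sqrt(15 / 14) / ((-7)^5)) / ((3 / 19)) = -19 * sqrt(210) / 705894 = -0.00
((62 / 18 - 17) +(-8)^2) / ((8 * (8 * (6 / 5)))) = 1135 / 1728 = 0.66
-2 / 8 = -1 / 4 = -0.25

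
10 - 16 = -6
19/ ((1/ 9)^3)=13851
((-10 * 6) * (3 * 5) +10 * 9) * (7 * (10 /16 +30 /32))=-70875 /8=-8859.38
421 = 421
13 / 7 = 1.86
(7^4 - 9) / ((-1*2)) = -1196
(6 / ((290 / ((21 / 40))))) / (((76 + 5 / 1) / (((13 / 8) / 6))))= 0.00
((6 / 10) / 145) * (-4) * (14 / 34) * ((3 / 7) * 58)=-72 / 425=-0.17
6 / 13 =0.46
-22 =-22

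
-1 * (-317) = 317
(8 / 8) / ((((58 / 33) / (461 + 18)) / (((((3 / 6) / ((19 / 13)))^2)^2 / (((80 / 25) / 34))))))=38374416795 / 967503104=39.66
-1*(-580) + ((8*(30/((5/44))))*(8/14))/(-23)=84932/161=527.53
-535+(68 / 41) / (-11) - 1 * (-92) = -199861 / 451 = -443.15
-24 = -24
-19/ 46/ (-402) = 0.00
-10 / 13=-0.77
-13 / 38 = -0.34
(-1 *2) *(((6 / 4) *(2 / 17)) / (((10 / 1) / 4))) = -12 / 85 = -0.14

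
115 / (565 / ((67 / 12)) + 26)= 7705 / 8522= 0.90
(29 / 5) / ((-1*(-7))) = 29 / 35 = 0.83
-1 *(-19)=19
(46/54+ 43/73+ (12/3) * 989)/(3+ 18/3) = 7800116/17739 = 439.72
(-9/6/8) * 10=-15/8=-1.88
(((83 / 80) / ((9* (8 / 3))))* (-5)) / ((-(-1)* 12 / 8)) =-83 / 576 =-0.14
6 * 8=48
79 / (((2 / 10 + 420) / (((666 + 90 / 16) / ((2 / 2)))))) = 2122335 / 16808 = 126.27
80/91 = 0.88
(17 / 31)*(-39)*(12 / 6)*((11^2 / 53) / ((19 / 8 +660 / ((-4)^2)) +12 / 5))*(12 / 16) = -4813380 / 3024763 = -1.59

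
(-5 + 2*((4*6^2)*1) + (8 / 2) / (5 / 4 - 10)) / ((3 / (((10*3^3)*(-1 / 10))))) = -2542.89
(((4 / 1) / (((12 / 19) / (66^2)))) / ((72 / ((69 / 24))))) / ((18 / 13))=687401 / 864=795.60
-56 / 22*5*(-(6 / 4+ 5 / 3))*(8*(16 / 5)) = 34048 / 33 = 1031.76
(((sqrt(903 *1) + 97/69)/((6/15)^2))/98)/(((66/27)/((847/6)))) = 26675/5152 + 825 *sqrt(903)/224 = 115.85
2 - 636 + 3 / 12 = -2535 / 4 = -633.75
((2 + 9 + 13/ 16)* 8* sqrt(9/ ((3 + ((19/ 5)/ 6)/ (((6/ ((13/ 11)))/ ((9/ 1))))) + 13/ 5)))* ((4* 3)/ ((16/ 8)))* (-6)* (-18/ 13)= 122472* sqrt(81345)/ 6409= 5450.19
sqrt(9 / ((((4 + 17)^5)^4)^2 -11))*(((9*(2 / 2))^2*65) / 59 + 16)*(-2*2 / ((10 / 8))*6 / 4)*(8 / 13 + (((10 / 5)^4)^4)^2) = -12480367510112544*sqrt(77405494483928356601681434130536198019976749447352790) / 148425035672932623783724149945303159703305417065298974825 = -0.00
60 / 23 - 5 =-55 / 23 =-2.39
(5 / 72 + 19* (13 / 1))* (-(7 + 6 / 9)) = -1894.20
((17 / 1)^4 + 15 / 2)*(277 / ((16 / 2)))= 46274789 / 16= 2892174.31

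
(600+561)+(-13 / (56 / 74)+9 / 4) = 16045 / 14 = 1146.07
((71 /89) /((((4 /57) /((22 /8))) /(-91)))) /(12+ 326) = -8.42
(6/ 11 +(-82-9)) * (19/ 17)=-18905/ 187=-101.10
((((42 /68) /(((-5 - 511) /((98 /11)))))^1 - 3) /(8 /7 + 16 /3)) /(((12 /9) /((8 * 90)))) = -274527225 /1093576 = -251.04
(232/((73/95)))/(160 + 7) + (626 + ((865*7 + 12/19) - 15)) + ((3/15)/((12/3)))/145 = 4479351733029/671724100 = 6668.44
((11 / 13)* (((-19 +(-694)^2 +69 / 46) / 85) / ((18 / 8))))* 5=415514 / 39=10654.21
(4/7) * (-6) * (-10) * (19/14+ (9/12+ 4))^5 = 2193167547765/7529536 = 291275.26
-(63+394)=-457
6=6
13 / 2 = 6.50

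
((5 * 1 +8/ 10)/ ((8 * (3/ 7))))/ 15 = 203/ 1800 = 0.11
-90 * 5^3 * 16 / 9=-20000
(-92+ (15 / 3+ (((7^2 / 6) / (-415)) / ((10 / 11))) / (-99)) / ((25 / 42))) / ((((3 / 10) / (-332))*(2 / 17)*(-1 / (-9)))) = 2654079338 / 375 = 7077544.90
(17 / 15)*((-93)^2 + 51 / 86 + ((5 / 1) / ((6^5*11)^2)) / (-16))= 9802.87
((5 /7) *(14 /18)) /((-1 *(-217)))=5 /1953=0.00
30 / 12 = 2.50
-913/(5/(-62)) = 56606/5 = 11321.20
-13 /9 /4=-0.36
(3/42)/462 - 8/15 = -17243/32340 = -0.53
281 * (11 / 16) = 3091 / 16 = 193.19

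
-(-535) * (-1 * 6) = -3210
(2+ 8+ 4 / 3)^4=1336336 / 81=16497.98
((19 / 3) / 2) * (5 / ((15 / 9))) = 19 / 2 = 9.50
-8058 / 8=-4029 / 4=-1007.25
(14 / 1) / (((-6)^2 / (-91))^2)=57967 / 648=89.46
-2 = -2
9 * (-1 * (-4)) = 36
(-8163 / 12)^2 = 462740.06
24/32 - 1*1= -1/4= -0.25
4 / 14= 2 / 7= 0.29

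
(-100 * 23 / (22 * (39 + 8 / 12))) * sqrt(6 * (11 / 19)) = -3450 * sqrt(1254) / 24871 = -4.91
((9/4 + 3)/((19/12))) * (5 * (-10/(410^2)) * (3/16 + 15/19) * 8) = -0.01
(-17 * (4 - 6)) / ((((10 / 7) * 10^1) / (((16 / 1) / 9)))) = 952 / 225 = 4.23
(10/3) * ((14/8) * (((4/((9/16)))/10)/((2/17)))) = 952/27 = 35.26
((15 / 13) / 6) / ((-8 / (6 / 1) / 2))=-15 / 52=-0.29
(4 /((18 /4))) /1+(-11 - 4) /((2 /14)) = -937 /9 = -104.11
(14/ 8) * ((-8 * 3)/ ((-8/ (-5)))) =-105/ 4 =-26.25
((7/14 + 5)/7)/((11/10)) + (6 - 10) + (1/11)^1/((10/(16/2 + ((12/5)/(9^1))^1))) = -18541/5775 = -3.21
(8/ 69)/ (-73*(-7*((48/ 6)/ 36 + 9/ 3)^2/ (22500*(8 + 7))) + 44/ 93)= 2259900000/ 9528262463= 0.24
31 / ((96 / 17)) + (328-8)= 31247 / 96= 325.49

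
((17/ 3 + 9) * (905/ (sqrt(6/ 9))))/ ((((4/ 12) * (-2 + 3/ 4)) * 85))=-15928 * sqrt(6)/ 85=-459.01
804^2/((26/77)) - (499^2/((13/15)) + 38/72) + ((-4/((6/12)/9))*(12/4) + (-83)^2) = 58814981/36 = 1633749.47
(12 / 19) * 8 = 96 / 19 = 5.05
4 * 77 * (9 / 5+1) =4312 / 5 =862.40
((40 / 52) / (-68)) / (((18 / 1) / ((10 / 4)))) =-25 / 15912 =-0.00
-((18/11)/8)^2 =-81/1936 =-0.04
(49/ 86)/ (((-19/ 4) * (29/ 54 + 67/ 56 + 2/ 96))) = -296352/ 4334185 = -0.07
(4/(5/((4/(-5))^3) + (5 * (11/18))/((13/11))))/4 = -7488/53765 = -0.14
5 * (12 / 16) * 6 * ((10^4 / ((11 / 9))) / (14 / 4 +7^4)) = 1350000 / 17633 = 76.56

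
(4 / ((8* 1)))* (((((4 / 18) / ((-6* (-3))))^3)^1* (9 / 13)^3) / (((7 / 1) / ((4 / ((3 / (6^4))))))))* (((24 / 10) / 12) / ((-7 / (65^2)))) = -160 / 17199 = -0.01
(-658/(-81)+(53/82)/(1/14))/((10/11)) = 627319/33210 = 18.89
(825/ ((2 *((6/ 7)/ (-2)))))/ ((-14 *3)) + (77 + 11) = 1331/ 12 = 110.92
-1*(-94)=94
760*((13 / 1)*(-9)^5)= -583404120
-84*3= -252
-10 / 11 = -0.91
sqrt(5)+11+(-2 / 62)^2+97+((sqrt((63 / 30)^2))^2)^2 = sqrt(5)+1224786241 / 9610000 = 129.69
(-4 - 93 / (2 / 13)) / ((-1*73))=1217 / 146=8.34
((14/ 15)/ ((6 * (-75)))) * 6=-14/ 1125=-0.01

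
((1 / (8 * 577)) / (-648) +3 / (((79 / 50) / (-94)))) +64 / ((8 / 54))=59907112625 / 236302272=253.52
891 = 891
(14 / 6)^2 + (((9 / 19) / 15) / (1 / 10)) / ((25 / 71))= 27109 / 4275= 6.34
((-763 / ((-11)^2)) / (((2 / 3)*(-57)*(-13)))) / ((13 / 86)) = -32809 / 388531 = -0.08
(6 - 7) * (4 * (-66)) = 264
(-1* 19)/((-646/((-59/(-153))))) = 59/5202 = 0.01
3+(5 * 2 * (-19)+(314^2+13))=98422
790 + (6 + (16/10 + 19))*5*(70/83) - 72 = 68904/83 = 830.17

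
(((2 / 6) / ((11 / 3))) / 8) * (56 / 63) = 1 / 99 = 0.01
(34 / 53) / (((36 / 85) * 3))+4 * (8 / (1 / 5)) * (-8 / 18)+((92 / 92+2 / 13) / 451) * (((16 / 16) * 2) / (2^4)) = -4739041435 / 67119624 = -70.61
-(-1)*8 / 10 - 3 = -2.20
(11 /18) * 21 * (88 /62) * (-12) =-6776 /31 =-218.58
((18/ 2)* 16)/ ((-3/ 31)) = -1488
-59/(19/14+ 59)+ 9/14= -0.33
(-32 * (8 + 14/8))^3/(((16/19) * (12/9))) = -27049464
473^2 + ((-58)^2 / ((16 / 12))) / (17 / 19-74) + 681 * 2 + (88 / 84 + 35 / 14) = 4376517455 / 19446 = 225060.04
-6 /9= -2 /3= -0.67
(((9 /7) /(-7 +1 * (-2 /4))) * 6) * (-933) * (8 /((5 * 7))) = 268704 /1225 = 219.35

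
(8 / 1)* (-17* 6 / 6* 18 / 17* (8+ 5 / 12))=-1212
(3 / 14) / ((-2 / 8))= -6 / 7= -0.86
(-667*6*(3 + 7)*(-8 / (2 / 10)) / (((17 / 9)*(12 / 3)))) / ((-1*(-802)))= 1800900 / 6817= 264.18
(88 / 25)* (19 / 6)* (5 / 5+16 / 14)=836 / 35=23.89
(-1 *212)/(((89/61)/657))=-8496324/89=-95464.31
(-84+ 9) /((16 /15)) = -1125 /16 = -70.31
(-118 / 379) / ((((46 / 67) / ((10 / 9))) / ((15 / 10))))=-19765 / 26151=-0.76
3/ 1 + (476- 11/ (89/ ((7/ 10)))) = 426233/ 890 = 478.91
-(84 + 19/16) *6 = -511.12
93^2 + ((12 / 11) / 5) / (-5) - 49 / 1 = 8599.96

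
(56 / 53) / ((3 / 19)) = 1064 / 159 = 6.69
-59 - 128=-187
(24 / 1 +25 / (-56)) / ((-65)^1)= -1319 / 3640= -0.36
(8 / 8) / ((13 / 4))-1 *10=-126 / 13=-9.69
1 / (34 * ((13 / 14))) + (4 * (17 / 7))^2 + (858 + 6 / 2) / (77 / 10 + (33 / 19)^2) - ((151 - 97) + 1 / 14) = 101107418285 / 837883046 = 120.67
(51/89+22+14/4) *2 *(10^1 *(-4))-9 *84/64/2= -5957301/2848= -2091.75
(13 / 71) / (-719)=-13 / 51049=-0.00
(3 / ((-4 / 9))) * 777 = -20979 / 4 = -5244.75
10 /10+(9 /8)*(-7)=-55 /8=-6.88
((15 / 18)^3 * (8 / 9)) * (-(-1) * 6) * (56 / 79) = 14000 / 6399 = 2.19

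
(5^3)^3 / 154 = 1953125 / 154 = 12682.63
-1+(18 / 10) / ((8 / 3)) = -13 / 40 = -0.32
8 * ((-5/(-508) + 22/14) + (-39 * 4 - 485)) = -4547546/889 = -5115.35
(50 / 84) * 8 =4.76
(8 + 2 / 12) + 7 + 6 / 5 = 491 / 30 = 16.37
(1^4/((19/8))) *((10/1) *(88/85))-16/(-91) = 133296/29393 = 4.53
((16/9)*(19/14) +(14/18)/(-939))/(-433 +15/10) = -285358/51052491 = -0.01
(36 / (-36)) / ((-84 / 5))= 5 / 84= 0.06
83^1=83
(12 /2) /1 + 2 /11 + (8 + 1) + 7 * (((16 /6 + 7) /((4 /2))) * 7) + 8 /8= 16699 /66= 253.02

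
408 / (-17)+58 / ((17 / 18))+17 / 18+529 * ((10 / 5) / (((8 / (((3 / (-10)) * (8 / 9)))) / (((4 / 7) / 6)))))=41647 / 1190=35.00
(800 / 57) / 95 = 160 / 1083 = 0.15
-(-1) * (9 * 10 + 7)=97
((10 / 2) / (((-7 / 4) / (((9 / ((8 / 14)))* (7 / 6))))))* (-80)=4200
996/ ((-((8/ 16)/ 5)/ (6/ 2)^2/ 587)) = -52618680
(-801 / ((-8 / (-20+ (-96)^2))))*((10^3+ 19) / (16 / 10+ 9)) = 9382437405 / 106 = 88513560.42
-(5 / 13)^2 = -25 / 169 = -0.15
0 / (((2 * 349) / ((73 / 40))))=0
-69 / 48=-23 / 16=-1.44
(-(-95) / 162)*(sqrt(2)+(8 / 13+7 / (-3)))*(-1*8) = 25460 / 3159- 380*sqrt(2) / 81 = 1.42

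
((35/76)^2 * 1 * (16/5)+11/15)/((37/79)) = 604034/200355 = 3.01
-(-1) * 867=867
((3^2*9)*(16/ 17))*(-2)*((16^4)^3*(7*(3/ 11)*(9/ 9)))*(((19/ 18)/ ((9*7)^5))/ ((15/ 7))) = -85568392920039424/ 2104145505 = -40666575.92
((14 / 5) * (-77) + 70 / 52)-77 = -291.25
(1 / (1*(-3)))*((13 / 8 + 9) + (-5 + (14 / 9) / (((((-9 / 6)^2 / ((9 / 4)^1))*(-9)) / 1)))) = -3533 / 1944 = -1.82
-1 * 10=-10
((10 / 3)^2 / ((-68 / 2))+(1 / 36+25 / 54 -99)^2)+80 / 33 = 21170790907 / 2181168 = 9706.17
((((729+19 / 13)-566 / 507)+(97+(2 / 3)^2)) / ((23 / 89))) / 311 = 10.29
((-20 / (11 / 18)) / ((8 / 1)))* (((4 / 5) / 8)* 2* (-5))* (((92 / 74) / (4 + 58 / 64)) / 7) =0.15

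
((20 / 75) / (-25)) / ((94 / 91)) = -182 / 17625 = -0.01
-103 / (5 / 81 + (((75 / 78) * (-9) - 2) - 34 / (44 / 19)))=1193049 / 292748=4.08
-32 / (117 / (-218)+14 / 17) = -118592 / 1063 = -111.56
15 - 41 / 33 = 454 / 33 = 13.76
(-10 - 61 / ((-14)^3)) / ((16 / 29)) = -793991 / 43904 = -18.08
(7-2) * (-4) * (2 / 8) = -5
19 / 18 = 1.06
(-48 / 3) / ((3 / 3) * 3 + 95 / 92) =-1472 / 371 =-3.97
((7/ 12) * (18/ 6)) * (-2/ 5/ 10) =-7/ 100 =-0.07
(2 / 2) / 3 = 1 / 3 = 0.33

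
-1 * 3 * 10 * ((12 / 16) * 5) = -225 / 2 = -112.50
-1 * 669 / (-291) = 223 / 97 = 2.30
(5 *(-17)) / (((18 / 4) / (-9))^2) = -340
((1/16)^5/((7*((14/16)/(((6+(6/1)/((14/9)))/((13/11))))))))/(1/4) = 759/146112512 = 0.00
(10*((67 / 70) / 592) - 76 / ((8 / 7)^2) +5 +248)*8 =403685 / 259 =1558.63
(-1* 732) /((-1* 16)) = 183 /4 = 45.75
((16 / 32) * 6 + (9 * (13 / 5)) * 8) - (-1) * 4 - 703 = -2544 / 5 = -508.80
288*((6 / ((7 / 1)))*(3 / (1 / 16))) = 11849.14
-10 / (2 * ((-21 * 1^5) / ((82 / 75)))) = 82 / 315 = 0.26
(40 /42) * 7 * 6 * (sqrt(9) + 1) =160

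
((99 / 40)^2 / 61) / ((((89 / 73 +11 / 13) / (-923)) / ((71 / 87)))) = -203177399139 / 5547584000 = -36.62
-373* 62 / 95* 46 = -1063796 / 95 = -11197.85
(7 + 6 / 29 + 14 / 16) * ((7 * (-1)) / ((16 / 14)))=-91875 / 1856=-49.50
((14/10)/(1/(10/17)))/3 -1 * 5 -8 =-649/51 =-12.73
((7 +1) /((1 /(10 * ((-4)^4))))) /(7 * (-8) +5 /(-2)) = -40960 /117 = -350.09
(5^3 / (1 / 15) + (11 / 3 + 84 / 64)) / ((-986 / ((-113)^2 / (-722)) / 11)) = 12674879701 / 34170816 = 370.93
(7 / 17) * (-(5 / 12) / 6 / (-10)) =7 / 2448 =0.00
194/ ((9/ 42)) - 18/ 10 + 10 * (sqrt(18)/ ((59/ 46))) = 1380 * sqrt(2)/ 59 + 13553/ 15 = 936.61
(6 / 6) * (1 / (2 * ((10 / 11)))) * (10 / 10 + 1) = 11 / 10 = 1.10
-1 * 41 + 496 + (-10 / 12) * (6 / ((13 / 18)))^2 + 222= 104693 / 169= 619.49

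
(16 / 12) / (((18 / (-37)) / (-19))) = 1406 / 27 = 52.07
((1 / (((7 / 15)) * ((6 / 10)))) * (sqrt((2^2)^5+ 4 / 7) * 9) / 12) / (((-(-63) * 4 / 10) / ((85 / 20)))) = 14.46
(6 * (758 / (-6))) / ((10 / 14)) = -5306 / 5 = -1061.20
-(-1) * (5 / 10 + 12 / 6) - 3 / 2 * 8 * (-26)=629 / 2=314.50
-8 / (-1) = 8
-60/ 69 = -20/ 23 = -0.87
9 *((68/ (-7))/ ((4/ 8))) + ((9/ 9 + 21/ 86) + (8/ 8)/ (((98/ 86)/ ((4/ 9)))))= -6569653/ 37926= -173.22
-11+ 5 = -6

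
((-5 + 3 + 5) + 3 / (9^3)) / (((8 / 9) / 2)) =365 / 54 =6.76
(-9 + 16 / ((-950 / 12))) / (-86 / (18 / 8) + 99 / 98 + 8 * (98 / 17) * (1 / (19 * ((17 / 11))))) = 1114159158 / 4315343575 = 0.26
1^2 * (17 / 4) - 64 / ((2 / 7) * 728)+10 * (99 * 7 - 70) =6233.94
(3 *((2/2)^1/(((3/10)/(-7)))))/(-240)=7/24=0.29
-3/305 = -0.01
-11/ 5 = -2.20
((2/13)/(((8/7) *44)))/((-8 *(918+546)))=-7/26797056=-0.00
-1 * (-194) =194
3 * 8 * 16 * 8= 3072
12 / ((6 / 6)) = 12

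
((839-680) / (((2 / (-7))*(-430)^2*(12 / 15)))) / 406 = -159 / 17158720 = -0.00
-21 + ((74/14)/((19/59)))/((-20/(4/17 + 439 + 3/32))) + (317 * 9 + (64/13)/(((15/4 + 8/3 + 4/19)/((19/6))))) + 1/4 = 14064611763877/5684841344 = 2474.06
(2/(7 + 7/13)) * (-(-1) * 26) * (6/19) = 2028/931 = 2.18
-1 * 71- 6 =-77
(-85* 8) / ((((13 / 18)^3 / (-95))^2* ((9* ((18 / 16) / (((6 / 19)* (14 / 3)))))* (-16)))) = 1898805888000 / 4826809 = 393387.41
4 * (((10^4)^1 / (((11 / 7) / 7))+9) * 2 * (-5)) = -19603960 / 11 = -1782178.18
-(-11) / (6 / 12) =22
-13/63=-0.21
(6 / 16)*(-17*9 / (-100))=459 / 800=0.57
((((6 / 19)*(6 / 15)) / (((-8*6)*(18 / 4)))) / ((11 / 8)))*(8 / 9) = -32 / 84645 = -0.00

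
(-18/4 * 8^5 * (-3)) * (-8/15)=-1179648/5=-235929.60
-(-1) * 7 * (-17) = -119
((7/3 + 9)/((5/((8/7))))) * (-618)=-56032/35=-1600.91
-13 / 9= -1.44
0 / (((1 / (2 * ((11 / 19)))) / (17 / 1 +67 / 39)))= 0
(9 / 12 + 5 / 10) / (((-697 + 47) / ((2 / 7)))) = -1 / 1820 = -0.00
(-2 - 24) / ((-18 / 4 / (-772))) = -4460.44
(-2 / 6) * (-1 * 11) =11 / 3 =3.67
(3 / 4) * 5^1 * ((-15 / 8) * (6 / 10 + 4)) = -1035 / 32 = -32.34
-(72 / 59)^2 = -5184 / 3481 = -1.49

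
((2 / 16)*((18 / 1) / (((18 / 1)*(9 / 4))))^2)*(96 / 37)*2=128 / 999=0.13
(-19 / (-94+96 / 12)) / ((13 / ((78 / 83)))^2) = 342 / 296227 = 0.00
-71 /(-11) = 71 /11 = 6.45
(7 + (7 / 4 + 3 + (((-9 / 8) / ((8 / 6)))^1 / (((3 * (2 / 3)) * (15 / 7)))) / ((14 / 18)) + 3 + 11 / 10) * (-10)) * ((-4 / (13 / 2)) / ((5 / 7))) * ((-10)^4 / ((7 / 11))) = 13898500 / 13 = 1069115.38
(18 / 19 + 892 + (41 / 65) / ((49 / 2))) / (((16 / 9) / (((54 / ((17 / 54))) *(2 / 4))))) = 88636269087 / 2057510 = 43079.39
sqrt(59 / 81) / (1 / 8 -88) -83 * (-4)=332 -8 * sqrt(59) / 6327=331.99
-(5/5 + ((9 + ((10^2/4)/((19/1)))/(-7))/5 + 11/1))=-9152/665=-13.76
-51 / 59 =-0.86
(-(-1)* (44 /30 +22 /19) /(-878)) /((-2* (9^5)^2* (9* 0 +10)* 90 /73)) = 13651 /392624127298003500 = 0.00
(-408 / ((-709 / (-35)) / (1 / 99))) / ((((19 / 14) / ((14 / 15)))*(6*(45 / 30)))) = -186592 / 12002661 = -0.02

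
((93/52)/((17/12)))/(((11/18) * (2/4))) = 10044/2431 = 4.13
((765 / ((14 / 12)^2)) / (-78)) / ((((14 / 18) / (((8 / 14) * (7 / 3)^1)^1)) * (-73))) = 55080 / 325507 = 0.17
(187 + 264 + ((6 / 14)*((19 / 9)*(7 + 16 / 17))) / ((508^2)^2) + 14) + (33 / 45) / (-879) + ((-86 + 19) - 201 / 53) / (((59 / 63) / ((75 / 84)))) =129883477756186848610097 / 326745658590968090880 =397.51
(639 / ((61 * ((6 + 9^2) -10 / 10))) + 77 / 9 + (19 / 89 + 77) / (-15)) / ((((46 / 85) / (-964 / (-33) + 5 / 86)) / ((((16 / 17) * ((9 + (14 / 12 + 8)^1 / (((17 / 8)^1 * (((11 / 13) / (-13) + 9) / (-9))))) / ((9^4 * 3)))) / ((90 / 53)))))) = 1300486078409414519 / 51969610075624543665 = 0.03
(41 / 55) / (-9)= -41 / 495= -0.08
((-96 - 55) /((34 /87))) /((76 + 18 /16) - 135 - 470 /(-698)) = 18339252 /2715019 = 6.75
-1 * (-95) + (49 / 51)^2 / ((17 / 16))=4239031 / 44217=95.87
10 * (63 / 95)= 6.63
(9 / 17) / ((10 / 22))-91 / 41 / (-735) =17092 / 14637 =1.17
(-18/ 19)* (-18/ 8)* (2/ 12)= 27/ 76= 0.36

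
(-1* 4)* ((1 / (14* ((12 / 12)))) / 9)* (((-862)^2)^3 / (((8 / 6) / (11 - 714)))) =144201216546875358176 / 21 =6866724597470255151.24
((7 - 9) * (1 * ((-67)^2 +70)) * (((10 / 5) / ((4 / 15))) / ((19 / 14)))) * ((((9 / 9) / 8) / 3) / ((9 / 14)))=-1116955 / 342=-3265.95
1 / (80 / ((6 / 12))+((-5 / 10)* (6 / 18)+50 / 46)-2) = 138 / 21931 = 0.01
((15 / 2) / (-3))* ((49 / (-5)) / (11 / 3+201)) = 147 / 1228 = 0.12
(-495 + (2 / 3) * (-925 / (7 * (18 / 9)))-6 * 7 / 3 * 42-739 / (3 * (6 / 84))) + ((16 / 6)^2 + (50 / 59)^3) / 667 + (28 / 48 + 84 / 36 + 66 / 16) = -4568.66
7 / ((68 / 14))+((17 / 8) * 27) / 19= 11527 / 2584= 4.46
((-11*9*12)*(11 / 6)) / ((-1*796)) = 1089 / 398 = 2.74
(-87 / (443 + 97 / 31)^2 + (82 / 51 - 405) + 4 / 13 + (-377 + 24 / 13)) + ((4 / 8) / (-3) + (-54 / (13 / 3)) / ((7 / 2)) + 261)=-51383381119393 / 98630996100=-520.97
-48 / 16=-3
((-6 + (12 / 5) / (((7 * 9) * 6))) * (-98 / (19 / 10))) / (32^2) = 413 / 1368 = 0.30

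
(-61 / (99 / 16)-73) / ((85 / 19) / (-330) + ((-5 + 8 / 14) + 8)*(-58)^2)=-2181998 / 316383843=-0.01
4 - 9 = -5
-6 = -6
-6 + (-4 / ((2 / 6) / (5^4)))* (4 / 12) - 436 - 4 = -2946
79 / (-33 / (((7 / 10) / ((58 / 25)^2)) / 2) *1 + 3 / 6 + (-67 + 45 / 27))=-414750 / 3004663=-0.14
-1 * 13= -13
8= 8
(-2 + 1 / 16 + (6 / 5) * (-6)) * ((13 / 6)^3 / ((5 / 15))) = -1606007 / 5760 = -278.82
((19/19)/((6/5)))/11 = 0.08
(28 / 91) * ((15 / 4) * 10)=150 / 13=11.54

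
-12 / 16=-3 / 4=-0.75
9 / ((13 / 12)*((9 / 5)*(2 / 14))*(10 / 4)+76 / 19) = 504 / 263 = 1.92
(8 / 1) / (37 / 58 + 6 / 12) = 232 / 33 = 7.03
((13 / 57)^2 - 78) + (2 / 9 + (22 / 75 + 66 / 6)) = -1798658 / 27075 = -66.43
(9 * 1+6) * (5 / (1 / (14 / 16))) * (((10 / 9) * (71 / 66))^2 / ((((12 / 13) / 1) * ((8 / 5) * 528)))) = 1433534375 / 11923034112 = 0.12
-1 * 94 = -94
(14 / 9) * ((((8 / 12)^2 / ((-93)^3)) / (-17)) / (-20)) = -14 / 5537997945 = -0.00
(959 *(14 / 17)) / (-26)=-6713 / 221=-30.38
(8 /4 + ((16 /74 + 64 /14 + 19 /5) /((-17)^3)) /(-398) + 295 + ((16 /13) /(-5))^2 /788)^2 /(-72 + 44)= -15673219499808694405600499901562921 /4975114849733228624296051270000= -3150.32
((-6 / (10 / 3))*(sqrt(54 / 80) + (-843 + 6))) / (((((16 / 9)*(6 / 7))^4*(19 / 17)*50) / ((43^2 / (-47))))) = -46050142549509 / 234094592000 + 165054274371*sqrt(30) / 4681891840000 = -196.52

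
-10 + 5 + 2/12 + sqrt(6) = -29/6 + sqrt(6) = -2.38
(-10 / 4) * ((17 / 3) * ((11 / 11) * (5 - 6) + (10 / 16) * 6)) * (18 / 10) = -70.12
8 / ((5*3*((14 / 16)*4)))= 16 / 105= 0.15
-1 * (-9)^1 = 9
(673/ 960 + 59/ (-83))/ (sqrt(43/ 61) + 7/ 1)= -0.00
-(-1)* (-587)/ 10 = -587/ 10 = -58.70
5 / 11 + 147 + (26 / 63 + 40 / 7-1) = 152.58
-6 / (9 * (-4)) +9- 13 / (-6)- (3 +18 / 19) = 421 / 57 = 7.39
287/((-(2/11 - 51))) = 5.65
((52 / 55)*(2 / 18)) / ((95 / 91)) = 0.10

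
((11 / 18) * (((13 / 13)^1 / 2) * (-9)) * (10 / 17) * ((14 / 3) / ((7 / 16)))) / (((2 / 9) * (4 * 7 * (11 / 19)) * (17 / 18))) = -10260 / 2023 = -5.07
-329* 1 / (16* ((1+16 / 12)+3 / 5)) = -4935 / 704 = -7.01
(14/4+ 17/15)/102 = 139/3060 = 0.05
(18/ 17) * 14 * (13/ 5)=3276/ 85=38.54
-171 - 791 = -962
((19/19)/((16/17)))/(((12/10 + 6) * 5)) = 17/576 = 0.03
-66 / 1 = -66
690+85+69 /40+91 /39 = 93487 /120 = 779.06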